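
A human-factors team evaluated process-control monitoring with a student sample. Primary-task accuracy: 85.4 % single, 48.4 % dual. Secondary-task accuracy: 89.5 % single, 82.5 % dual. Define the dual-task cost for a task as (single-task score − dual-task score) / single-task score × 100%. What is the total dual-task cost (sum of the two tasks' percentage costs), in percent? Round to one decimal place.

Primary cost = (85.4 − 48.4) / 85.4 × 100% = 43.3255%.
Secondary cost = (89.5 − 82.5) / 89.5 × 100% = 7.8212%.
Total = 43.3255% + 7.8212% = 51.1467% ≈ 51.1%.

51.1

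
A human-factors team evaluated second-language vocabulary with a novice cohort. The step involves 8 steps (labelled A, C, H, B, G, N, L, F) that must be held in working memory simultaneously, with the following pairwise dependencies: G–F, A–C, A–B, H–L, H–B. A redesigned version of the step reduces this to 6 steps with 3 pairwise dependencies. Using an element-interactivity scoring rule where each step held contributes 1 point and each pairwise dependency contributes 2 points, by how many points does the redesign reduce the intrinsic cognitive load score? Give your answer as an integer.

6

Original: 8 × 1 + 5 × 2 = 8 + 10 = 18.
Redesigned: 6 × 1 + 3 × 2 = 6 + 6 = 12.
Reduction = 18 − 12 = 6.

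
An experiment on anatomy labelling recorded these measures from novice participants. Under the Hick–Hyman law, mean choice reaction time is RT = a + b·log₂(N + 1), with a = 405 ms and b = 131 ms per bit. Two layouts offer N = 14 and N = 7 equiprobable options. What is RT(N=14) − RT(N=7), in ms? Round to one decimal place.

RT(14) = 405 + 131·log₂(15) = 405 + 131·3.9069 = 916.8039 ms.
RT(7) = 405 + 131·log₂(8) = 405 + 131·3.0000 = 798.0000 ms.
Difference = 916.8039 − 798.0000 = 118.8039 ≈ 118.8 ms.

118.8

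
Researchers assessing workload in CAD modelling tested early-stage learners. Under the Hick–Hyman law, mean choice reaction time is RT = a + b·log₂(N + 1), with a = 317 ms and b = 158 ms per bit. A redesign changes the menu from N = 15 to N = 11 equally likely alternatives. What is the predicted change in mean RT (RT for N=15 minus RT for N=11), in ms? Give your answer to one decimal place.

RT(15) = 317 + 158·log₂(16) = 317 + 158·4.0000 = 949.0000 ms.
RT(11) = 317 + 158·log₂(12) = 317 + 158·3.5850 = 883.4300 ms.
Difference = 949.0000 − 883.4300 = 65.5700 ≈ 65.6 ms.

65.6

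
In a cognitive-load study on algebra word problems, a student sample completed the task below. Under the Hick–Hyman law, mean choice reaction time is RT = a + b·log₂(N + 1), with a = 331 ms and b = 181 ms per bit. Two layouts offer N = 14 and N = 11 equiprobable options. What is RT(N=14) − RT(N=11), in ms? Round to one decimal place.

58.3

RT(14) = 331 + 181·log₂(15) = 331 + 181·3.9069 = 1038.1489 ms.
RT(11) = 331 + 181·log₂(12) = 331 + 181·3.5850 = 979.8850 ms.
Difference = 1038.1489 − 979.8850 = 58.2639 ≈ 58.3 ms.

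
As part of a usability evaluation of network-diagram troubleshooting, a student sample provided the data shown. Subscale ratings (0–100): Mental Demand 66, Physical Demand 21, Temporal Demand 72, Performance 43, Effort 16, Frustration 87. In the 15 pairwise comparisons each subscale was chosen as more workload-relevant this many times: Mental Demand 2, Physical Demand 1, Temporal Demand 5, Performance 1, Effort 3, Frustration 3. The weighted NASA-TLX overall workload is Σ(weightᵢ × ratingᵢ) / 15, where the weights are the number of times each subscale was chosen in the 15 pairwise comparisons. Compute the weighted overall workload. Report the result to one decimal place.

The tallies are the weights (they sum to 15).
Weighted sum = 2·66 + 1·21 + 5·72 + 1·43 + 3·16 + 3·87
            = 132 + 21 + 360 + 43 + 48 + 261 = 865.
Overall workload = 865 / 15 = 57.6667 ≈ 57.7.

57.7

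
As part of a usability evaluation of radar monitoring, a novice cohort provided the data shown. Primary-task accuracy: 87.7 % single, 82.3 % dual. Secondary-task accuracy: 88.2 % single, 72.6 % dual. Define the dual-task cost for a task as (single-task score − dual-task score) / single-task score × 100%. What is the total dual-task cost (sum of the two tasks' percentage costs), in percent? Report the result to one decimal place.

Primary cost = (87.7 − 82.3) / 87.7 × 100% = 6.1574%.
Secondary cost = (88.2 − 72.6) / 88.2 × 100% = 17.6871%.
Total = 6.1574% + 17.6871% = 23.8445% ≈ 23.8%.

23.8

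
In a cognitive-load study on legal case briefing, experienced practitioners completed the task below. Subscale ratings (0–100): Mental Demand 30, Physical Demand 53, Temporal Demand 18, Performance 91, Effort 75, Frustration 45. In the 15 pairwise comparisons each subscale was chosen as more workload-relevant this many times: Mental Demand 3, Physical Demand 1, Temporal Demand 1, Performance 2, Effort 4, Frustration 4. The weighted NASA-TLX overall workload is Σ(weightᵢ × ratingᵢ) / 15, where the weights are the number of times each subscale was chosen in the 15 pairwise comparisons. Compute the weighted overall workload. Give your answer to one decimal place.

The tallies are the weights (they sum to 15).
Weighted sum = 3·30 + 1·53 + 1·18 + 2·91 + 4·75 + 4·45
            = 90 + 53 + 18 + 182 + 300 + 180 = 823.
Overall workload = 823 / 15 = 54.8667 ≈ 54.9.

54.9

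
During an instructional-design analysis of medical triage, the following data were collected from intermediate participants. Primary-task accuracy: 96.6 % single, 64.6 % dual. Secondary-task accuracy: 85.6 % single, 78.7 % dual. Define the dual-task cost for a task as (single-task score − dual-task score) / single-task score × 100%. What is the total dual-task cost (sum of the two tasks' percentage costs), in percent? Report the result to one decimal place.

41.2

Primary cost = (96.6 − 64.6) / 96.6 × 100% = 33.1263%.
Secondary cost = (85.6 − 78.7) / 85.6 × 100% = 8.0607%.
Total = 33.1263% + 8.0607% = 41.1870% ≈ 41.2%.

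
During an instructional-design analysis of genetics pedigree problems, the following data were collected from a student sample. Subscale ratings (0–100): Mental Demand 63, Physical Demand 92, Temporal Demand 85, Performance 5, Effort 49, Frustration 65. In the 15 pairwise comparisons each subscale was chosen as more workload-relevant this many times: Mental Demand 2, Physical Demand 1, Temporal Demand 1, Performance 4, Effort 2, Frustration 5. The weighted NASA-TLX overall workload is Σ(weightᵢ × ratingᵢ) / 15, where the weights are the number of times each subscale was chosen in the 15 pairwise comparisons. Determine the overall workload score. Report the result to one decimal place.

The tallies are the weights (they sum to 15).
Weighted sum = 2·63 + 1·92 + 1·85 + 4·5 + 2·49 + 5·65
            = 126 + 92 + 85 + 20 + 98 + 325 = 746.
Overall workload = 746 / 15 = 49.7333 ≈ 49.7.

49.7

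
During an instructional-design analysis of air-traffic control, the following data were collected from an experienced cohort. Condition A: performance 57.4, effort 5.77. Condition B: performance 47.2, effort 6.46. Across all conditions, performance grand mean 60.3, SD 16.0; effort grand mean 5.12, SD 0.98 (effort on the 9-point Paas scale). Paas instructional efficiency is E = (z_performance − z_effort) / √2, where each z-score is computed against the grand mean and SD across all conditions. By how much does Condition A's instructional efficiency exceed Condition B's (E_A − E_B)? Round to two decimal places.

0.95

Condition A: z_P = (57.4 − 60.3)/16.0 = -0.1812; z_E = (5.77 − 5.12)/0.98 = 0.6633; E_A = (-0.1812 − 0.6633)/√2 = -0.5972.
Condition B: z_P = (47.2 − 60.3)/16.0 = -0.8187; z_E = (6.46 − 5.12)/0.98 = 1.3673; E_B = (-0.8187 − 1.3673)/√2 = -1.5457.
E_A − E_B = -0.5972 − (-1.5457) = 0.9485 ≈ 0.95.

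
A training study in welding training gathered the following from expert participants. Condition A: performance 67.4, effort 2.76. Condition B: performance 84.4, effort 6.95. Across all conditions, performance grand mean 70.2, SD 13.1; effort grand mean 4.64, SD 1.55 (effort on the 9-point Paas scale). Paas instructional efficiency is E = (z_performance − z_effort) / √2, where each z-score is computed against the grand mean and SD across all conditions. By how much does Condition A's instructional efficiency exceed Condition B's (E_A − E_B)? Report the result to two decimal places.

0.99

Condition A: z_P = (67.4 − 70.2)/13.1 = -0.2137; z_E = (2.76 − 4.64)/1.55 = -1.2129; E_A = (-0.2137 − (-1.2129))/√2 = 0.7065.
Condition B: z_P = (84.4 − 70.2)/13.1 = 1.0840; z_E = (6.95 − 4.64)/1.55 = 1.4903; E_B = (1.0840 − 1.4903)/√2 = -0.2873.
E_A − E_B = 0.7065 − (-0.2873) = 0.9938 ≈ 0.99.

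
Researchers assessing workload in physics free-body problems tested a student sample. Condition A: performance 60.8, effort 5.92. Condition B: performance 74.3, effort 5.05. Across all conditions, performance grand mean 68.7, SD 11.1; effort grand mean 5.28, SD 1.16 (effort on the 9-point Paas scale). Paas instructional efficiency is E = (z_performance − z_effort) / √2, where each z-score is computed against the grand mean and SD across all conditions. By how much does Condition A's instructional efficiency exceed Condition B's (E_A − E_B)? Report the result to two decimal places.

Condition A: z_P = (60.8 − 68.7)/11.1 = -0.7117; z_E = (5.92 − 5.28)/1.16 = 0.5517; E_A = (-0.7117 − 0.5517)/√2 = -0.8934.
Condition B: z_P = (74.3 − 68.7)/11.1 = 0.5045; z_E = (5.05 − 5.28)/1.16 = -0.1983; E_B = (0.5045 − (-0.1983))/√2 = 0.4970.
E_A − E_B = -0.8934 − 0.4970 = -1.3904 ≈ -1.39.

-1.39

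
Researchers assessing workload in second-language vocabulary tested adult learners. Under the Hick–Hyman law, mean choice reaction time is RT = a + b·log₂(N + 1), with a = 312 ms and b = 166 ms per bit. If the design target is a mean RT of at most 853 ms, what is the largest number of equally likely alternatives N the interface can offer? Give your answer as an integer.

Set 312 + 166·log₂(N + 1) ≤ 853.
log₂(N + 1) ≤ (853 − 312) / 166 = 3.2590.
N + 1 ≤ 2^3.2590 = 9.5732.
N ≤ 8.5732, so the largest integer N is 8.

8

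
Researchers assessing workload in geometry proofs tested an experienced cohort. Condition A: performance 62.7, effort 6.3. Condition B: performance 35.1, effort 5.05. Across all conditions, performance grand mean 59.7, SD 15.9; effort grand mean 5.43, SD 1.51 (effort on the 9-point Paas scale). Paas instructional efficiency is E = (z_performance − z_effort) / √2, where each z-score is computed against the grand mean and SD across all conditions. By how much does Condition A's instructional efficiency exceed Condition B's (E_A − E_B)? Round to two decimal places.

Condition A: z_P = (62.7 − 59.7)/15.9 = 0.1887; z_E = (6.3 − 5.43)/1.51 = 0.5762; E_A = (0.1887 − 0.5762)/√2 = -0.2740.
Condition B: z_P = (35.1 − 59.7)/15.9 = -1.5472; z_E = (5.05 − 5.43)/1.51 = -0.2517; E_B = (-1.5472 − (-0.2517))/√2 = -0.9161.
E_A − E_B = -0.2740 − (-0.9161) = 0.6421 ≈ 0.64.

0.64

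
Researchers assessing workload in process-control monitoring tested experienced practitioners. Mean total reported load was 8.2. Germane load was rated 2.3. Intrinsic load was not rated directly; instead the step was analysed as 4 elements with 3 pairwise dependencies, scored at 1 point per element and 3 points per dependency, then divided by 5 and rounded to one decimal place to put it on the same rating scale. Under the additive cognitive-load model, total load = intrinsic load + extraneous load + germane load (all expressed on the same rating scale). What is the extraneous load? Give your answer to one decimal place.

3.3

Intrinsic (element-interactivity): (4 × 1 + 3 × 3) / 5 = 13 / 5 = 2.6000 → 2.6.
extraneous load = total − intrinsic − germane
             = 8.2 − 2.6 − 2.3 = 3.3.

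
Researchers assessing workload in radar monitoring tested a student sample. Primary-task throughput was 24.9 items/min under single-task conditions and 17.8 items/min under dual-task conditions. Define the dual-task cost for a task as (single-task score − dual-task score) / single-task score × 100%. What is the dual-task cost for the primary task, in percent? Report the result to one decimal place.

Cost = (24.9 − 17.8) / 24.9 × 100%
     = 7.1000 / 24.9 × 100% = 28.5141%.
≈ 28.5%.

28.5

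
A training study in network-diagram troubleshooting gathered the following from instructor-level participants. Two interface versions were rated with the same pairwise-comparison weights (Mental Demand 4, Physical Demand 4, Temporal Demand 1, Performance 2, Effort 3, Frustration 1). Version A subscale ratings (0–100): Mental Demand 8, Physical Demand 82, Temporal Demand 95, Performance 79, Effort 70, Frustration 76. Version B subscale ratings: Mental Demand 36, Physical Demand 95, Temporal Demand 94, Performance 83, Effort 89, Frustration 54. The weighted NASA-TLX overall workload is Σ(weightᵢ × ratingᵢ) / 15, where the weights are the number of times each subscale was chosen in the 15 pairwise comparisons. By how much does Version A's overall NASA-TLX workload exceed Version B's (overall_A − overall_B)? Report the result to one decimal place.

Version A weighted sum = 4·8 + 4·82 + 1·95 + 2·79 + 3·70 + 1·76 = 32 + 328 + 95 + 158 + 210 + 76 = 899; overall_A = 899/15 = 59.9333.
Version B weighted sum = 4·36 + 4·95 + 1·94 + 2·83 + 3·89 + 1·54 = 144 + 380 + 94 + 166 + 267 + 54 = 1105; overall_B = 1105/15 = 73.6667.
Difference = 59.9333 − 73.6667 = -13.7334 ≈ -13.7.

-13.7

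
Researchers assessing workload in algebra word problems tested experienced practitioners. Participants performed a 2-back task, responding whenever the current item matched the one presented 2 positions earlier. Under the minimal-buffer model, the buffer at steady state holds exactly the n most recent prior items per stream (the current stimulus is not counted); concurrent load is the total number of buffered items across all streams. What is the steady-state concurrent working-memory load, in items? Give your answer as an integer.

2

The buffer holds the 2 most recent prior items.
Steady-state concurrent load = 2 items.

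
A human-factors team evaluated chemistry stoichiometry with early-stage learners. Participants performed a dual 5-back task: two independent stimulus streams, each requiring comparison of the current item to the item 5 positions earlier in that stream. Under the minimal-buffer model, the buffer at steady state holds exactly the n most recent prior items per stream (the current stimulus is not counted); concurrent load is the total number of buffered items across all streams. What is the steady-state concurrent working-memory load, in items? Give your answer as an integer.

Each stream's buffer holds its 5 most recent prior items.
Two independent streams: 2 × 5 = 10 buffered items at steady state.

10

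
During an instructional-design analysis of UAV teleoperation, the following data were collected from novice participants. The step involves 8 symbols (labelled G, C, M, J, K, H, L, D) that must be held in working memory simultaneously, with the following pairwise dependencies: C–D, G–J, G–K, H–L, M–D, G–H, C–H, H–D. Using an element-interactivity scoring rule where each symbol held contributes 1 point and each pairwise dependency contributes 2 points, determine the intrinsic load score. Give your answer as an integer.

24

Count of symbols held simultaneously: 8.
Count of pairwise dependencies listed: 8.
Element contribution: 8 × 1 = 8.
Interaction contribution: 8 × 2 = 16.
Intrinsic load = 8 + 16 = 24.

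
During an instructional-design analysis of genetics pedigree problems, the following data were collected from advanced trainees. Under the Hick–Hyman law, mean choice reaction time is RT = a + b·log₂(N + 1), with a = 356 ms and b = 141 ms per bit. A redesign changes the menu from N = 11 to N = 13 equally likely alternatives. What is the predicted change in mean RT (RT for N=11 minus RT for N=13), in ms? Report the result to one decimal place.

RT(11) = 356 + 141·log₂(12) = 356 + 141·3.5850 = 861.4850 ms.
RT(13) = 356 + 141·log₂(14) = 356 + 141·3.8074 = 892.8434 ms.
Difference = 861.4850 − 892.8434 = -31.3584 ≈ -31.4 ms.

-31.4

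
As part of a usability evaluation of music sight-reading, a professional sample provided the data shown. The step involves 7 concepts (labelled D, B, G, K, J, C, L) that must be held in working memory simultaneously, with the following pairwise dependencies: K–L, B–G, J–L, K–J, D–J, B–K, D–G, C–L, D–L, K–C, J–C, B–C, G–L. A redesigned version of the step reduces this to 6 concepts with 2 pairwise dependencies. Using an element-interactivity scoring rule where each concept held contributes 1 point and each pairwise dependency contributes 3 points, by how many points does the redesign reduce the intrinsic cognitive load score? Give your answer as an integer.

Original: 7 × 1 + 13 × 3 = 7 + 39 = 46.
Redesigned: 6 × 1 + 2 × 3 = 6 + 6 = 12.
Reduction = 46 − 12 = 34.

34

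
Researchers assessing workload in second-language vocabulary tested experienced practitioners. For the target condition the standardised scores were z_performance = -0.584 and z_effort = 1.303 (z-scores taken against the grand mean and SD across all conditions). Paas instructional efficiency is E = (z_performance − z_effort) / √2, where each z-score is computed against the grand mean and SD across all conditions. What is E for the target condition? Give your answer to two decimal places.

-1.33

z_P − z_E = -0.584 − 1.303 = -1.8870.
E = -1.8870 / √2 = -1.8870 / 1.41421 = -1.3343 ≈ -1.33.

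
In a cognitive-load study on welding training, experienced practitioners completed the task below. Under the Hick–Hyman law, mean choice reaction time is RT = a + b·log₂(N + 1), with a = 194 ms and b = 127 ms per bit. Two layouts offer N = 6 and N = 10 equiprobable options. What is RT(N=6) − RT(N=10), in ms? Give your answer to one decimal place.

-82.8

RT(6) = 194 + 127·log₂(7) = 194 + 127·2.8074 = 550.5398 ms.
RT(10) = 194 + 127·log₂(11) = 194 + 127·3.4594 = 633.3438 ms.
Difference = 550.5398 − 633.3438 = -82.8040 ≈ -82.8 ms.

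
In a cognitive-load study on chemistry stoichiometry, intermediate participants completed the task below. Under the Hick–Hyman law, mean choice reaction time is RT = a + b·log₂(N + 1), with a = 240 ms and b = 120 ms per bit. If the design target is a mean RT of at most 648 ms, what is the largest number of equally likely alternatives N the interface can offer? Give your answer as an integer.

Set 240 + 120·log₂(N + 1) ≤ 648.
log₂(N + 1) ≤ (648 − 240) / 120 = 3.4000.
N + 1 ≤ 2^3.4000 = 10.5561.
N ≤ 9.5561, so the largest integer N is 9.

9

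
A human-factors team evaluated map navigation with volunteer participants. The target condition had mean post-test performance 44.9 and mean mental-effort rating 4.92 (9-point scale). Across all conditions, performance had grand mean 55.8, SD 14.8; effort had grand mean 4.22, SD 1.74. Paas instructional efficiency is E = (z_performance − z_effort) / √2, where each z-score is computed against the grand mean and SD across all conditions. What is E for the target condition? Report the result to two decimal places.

z_performance = (44.9 − 55.8) / 14.8 = -10.9000 / 14.8 = -0.7365.
z_effort = (4.92 − 4.22) / 1.74 = 0.7000 / 1.74 = 0.4023.
z_P − z_E = -0.7365 − 0.4023 = -1.1388.
E = -1.1388 / √2 = -1.1388 / 1.41421 = -0.8053 ≈ -0.81.

-0.81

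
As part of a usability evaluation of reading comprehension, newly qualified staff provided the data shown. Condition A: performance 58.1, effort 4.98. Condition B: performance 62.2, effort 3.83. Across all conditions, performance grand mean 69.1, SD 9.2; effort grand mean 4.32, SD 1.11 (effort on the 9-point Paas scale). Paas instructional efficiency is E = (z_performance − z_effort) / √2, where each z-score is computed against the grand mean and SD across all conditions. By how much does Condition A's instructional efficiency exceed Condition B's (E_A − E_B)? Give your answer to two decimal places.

-1.05

Condition A: z_P = (58.1 − 69.1)/9.2 = -1.1957; z_E = (4.98 − 4.32)/1.11 = 0.5946; E_A = (-1.1957 − 0.5946)/√2 = -1.2659.
Condition B: z_P = (62.2 − 69.1)/9.2 = -0.7500; z_E = (3.83 − 4.32)/1.11 = -0.4414; E_B = (-0.7500 − (-0.4414))/√2 = -0.2182.
E_A − E_B = -1.2659 − (-0.2182) = -1.0477 ≈ -1.05.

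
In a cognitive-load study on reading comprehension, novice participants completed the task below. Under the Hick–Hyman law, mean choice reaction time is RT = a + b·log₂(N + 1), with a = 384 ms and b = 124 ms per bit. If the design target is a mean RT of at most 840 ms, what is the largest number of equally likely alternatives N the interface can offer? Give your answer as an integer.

Set 384 + 124·log₂(N + 1) ≤ 840.
log₂(N + 1) ≤ (840 − 384) / 124 = 3.6774.
N + 1 ≤ 2^3.6774 = 12.7940.
N ≤ 11.7940, so the largest integer N is 11.

11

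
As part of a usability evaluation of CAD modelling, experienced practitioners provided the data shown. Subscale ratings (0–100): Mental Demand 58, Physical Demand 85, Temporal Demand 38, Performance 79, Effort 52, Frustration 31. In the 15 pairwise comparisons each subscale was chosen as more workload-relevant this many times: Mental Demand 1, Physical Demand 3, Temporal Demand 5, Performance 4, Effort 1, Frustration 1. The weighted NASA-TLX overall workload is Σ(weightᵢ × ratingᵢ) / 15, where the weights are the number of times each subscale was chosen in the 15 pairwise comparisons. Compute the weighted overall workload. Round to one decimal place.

The tallies are the weights (they sum to 15).
Weighted sum = 1·58 + 3·85 + 5·38 + 4·79 + 1·52 + 1·31
            = 58 + 255 + 190 + 316 + 52 + 31 = 902.
Overall workload = 902 / 15 = 60.1333 ≈ 60.1.

60.1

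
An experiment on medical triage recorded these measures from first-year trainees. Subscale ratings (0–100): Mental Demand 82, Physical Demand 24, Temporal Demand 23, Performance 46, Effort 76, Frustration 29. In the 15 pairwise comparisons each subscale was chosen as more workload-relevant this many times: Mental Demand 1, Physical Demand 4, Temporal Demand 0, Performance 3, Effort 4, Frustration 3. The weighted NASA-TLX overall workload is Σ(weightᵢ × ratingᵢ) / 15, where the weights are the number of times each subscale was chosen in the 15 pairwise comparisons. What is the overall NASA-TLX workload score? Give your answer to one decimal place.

The tallies are the weights (they sum to 15).
Weighted sum = 1·82 + 4·24 + 0·23 + 3·46 + 4·76 + 3·29
            = 82 + 96 + 0 + 138 + 304 + 87 = 707.
Overall workload = 707 / 15 = 47.1333 ≈ 47.1.

47.1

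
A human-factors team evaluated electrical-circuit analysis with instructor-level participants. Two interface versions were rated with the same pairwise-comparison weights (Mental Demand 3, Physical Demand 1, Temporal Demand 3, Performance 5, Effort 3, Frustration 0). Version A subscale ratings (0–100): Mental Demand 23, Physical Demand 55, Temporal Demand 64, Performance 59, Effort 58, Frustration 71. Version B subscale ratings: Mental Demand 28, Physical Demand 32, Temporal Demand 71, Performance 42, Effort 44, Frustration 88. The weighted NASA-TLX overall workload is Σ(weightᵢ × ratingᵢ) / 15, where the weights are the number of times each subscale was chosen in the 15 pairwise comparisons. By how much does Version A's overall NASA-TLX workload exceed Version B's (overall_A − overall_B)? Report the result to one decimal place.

Version A weighted sum = 3·23 + 1·55 + 3·64 + 5·59 + 3·58 + 0·71 = 69 + 55 + 192 + 295 + 174 + 0 = 785; overall_A = 785/15 = 52.3333.
Version B weighted sum = 3·28 + 1·32 + 3·71 + 5·42 + 3·44 + 0·88 = 84 + 32 + 213 + 210 + 132 + 0 = 671; overall_B = 671/15 = 44.7333.
Difference = 52.3333 − 44.7333 = 7.6000 ≈ 7.6.

7.6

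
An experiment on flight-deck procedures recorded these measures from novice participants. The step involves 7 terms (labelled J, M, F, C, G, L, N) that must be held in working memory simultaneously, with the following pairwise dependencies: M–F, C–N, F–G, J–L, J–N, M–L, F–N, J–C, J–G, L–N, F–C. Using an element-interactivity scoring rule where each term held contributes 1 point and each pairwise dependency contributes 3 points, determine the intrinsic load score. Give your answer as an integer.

40

Count of terms held simultaneously: 7.
Count of pairwise dependencies listed: 11.
Element contribution: 7 × 1 = 7.
Interaction contribution: 11 × 3 = 33.
Intrinsic load = 7 + 33 = 40.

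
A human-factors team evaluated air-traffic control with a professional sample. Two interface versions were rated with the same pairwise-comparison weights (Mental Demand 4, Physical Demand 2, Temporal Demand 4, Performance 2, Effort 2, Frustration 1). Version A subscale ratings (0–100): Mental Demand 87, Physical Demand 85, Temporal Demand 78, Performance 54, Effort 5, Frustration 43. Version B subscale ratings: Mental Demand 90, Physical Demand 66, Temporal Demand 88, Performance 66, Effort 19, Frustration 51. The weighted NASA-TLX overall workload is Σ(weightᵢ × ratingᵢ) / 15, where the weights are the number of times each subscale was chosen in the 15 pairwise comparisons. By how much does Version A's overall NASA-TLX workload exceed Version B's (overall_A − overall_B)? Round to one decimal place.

Version A weighted sum = 4·87 + 2·85 + 4·78 + 2·54 + 2·5 + 1·43 = 348 + 170 + 312 + 108 + 10 + 43 = 991; overall_A = 991/15 = 66.0667.
Version B weighted sum = 4·90 + 2·66 + 4·88 + 2·66 + 2·19 + 1·51 = 360 + 132 + 352 + 132 + 38 + 51 = 1065; overall_B = 1065/15 = 71.0000.
Difference = 66.0667 − 71.0000 = -4.9333 ≈ -4.9.

-4.9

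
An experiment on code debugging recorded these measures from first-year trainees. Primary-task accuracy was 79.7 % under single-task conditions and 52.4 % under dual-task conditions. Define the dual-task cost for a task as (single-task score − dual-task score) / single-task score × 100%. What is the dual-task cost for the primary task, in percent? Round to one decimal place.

34.3

Cost = (79.7 − 52.4) / 79.7 × 100%
     = 27.3000 / 79.7 × 100% = 34.2535%.
≈ 34.3%.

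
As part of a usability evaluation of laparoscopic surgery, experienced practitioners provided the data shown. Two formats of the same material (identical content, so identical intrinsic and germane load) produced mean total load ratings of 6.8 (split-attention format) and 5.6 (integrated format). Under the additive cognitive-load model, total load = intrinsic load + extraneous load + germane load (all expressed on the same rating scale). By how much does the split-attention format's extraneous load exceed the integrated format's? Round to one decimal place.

1.2

Intrinsic and germane load are equal across formats, so the difference in total load equals the difference in extraneous load.
Extraneous-load difference = 6.8 − 5.6 = 1.2.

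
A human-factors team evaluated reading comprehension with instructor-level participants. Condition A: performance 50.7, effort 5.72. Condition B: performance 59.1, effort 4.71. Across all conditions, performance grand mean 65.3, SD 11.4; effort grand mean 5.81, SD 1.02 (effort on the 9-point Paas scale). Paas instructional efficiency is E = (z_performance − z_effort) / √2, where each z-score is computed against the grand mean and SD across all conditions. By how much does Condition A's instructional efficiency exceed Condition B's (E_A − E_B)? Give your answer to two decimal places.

-1.22

Condition A: z_P = (50.7 − 65.3)/11.4 = -1.2807; z_E = (5.72 − 5.81)/1.02 = -0.0882; E_A = (-1.2807 − (-0.0882))/√2 = -0.8432.
Condition B: z_P = (59.1 − 65.3)/11.4 = -0.5439; z_E = (4.71 − 5.81)/1.02 = -1.0784; E_B = (-0.5439 − (-1.0784))/√2 = 0.3779.
E_A − E_B = -0.8432 − 0.3779 = -1.2211 ≈ -1.22.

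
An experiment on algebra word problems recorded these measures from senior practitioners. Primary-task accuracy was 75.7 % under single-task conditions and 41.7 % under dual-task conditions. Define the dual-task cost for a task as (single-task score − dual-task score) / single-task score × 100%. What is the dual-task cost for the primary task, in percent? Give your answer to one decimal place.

44.9

Cost = (75.7 − 41.7) / 75.7 × 100%
     = 34.0000 / 75.7 × 100% = 44.9141%.
≈ 44.9%.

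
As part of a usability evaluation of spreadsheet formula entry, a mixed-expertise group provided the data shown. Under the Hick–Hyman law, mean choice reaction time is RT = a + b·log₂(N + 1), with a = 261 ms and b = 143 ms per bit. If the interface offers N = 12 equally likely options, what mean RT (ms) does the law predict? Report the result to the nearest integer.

790

log₂(12 + 1) = log₂(13) = 3.7004.
RT = 261 + 143 × 3.7004 = 261 + 529.1572 = 790.1572 ms.
≈ 790 ms.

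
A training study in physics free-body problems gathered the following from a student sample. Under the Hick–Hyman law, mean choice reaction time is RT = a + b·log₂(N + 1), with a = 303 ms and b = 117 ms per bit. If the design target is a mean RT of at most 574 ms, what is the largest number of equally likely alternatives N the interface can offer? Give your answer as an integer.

3

Set 303 + 117·log₂(N + 1) ≤ 574.
log₂(N + 1) ≤ (574 − 303) / 117 = 2.3162.
N + 1 ≤ 2^2.3162 = 4.9802.
N ≤ 3.9802, so the largest integer N is 3.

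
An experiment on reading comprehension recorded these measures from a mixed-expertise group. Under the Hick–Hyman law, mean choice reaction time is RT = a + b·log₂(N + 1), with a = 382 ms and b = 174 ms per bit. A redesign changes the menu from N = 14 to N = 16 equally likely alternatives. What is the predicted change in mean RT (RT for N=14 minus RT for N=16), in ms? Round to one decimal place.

RT(14) = 382 + 174·log₂(15) = 382 + 174·3.9069 = 1061.8006 ms.
RT(16) = 382 + 174·log₂(17) = 382 + 174·4.0875 = 1093.2250 ms.
Difference = 1061.8006 − 1093.2250 = -31.4244 ≈ -31.4 ms.

-31.4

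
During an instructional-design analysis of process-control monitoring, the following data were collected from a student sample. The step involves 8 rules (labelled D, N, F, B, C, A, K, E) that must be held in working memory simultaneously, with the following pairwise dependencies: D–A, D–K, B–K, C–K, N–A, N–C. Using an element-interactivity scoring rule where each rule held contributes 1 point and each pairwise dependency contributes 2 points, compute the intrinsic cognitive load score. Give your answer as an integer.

Count of rules held simultaneously: 8.
Count of pairwise dependencies listed: 6.
Element contribution: 8 × 1 = 8.
Interaction contribution: 6 × 2 = 12.
Intrinsic load = 8 + 12 = 20.

20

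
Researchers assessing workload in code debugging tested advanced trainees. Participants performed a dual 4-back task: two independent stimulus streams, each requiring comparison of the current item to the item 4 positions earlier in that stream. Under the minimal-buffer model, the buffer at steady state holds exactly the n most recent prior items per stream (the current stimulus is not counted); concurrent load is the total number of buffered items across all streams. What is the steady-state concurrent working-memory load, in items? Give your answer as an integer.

8

Each stream's buffer holds its 4 most recent prior items.
Two independent streams: 2 × 4 = 8 buffered items at steady state.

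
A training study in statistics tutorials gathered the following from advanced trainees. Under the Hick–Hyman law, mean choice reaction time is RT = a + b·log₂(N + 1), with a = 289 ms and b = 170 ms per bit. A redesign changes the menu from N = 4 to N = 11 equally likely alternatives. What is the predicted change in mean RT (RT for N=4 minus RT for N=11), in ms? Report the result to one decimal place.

RT(4) = 289 + 170·log₂(5) = 289 + 170·2.3219 = 683.7230 ms.
RT(11) = 289 + 170·log₂(12) = 289 + 170·3.5850 = 898.4500 ms.
Difference = 683.7230 − 898.4500 = -214.7270 ≈ -214.7 ms.

-214.7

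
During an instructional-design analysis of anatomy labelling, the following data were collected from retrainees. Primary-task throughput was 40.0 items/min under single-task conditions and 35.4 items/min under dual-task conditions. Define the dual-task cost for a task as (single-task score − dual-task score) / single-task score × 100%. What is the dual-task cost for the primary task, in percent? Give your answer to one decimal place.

11.5

Cost = (40.0 − 35.4) / 40.0 × 100%
     = 4.6000 / 40.0 × 100% = 11.5000%.
≈ 11.5%.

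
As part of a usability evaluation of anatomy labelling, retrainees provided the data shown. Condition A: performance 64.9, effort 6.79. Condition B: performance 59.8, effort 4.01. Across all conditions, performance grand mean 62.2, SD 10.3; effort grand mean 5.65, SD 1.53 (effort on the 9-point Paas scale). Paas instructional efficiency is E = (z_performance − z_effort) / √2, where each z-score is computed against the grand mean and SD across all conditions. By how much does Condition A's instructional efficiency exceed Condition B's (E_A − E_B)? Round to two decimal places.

-0.93

Condition A: z_P = (64.9 − 62.2)/10.3 = 0.2621; z_E = (6.79 − 5.65)/1.53 = 0.7451; E_A = (0.2621 − 0.7451)/√2 = -0.3415.
Condition B: z_P = (59.8 − 62.2)/10.3 = -0.2330; z_E = (4.01 − 5.65)/1.53 = -1.0719; E_B = (-0.2330 − (-1.0719))/√2 = 0.5932.
E_A − E_B = -0.3415 − 0.5932 = -0.9347 ≈ -0.93.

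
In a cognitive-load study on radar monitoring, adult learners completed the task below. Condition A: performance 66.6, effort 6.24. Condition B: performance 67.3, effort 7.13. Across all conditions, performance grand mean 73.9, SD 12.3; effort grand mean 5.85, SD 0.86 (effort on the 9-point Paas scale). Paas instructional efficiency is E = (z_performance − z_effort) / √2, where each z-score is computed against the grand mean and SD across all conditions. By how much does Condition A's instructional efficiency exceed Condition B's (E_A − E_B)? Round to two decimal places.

Condition A: z_P = (66.6 − 73.9)/12.3 = -0.5935; z_E = (6.24 − 5.85)/0.86 = 0.4535; E_A = (-0.5935 − 0.4535)/√2 = -0.7403.
Condition B: z_P = (67.3 − 73.9)/12.3 = -0.5366; z_E = (7.13 − 5.85)/0.86 = 1.4884; E_B = (-0.5366 − 1.4884)/√2 = -1.4319.
E_A − E_B = -0.7403 − (-1.4319) = 0.6916 ≈ 0.69.

0.69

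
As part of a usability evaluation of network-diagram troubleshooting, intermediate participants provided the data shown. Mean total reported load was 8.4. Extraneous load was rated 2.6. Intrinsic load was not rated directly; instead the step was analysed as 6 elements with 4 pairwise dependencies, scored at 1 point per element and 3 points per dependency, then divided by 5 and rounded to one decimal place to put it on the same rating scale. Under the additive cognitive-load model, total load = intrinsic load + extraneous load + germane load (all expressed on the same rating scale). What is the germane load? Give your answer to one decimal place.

2.2

Intrinsic (element-interactivity): (6 × 1 + 4 × 3) / 5 = 18 / 5 = 3.6000 → 3.6.
germane load = total − intrinsic − extraneous
             = 8.4 − 3.6 − 2.6 = 2.2.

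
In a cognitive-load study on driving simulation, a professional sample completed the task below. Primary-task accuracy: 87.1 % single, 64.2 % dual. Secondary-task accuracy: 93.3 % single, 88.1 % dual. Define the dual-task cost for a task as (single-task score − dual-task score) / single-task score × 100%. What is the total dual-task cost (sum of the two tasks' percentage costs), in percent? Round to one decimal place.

Primary cost = (87.1 − 64.2) / 87.1 × 100% = 26.2916%.
Secondary cost = (93.3 − 88.1) / 93.3 × 100% = 5.5734%.
Total = 26.2916% + 5.5734% = 31.8650% ≈ 31.9%.

31.9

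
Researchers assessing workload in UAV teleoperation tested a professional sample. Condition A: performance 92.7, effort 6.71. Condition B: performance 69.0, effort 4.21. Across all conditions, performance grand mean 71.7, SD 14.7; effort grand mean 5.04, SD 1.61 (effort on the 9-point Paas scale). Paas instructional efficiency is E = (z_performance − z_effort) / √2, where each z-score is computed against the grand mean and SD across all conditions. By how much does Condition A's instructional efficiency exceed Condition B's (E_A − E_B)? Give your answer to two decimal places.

Condition A: z_P = (92.7 − 71.7)/14.7 = 1.4286; z_E = (6.71 − 5.04)/1.61 = 1.0373; E_A = (1.4286 − 1.0373)/√2 = 0.2767.
Condition B: z_P = (69.0 − 71.7)/14.7 = -0.1837; z_E = (4.21 − 5.04)/1.61 = -0.5155; E_B = (-0.1837 − (-0.5155))/√2 = 0.2346.
E_A − E_B = 0.2767 − 0.2346 = 0.0421 ≈ 0.04.

0.04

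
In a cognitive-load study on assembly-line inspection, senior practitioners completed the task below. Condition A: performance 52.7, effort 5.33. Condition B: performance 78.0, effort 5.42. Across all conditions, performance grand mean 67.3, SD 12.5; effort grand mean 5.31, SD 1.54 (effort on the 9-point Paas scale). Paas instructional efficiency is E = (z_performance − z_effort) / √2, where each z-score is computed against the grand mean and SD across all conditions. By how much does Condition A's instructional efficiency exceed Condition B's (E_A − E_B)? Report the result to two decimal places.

-1.39

Condition A: z_P = (52.7 − 67.3)/12.5 = -1.1680; z_E = (5.33 − 5.31)/1.54 = 0.0130; E_A = (-1.1680 − 0.0130)/√2 = -0.8351.
Condition B: z_P = (78.0 − 67.3)/12.5 = 0.8560; z_E = (5.42 − 5.31)/1.54 = 0.0714; E_B = (0.8560 − 0.0714)/√2 = 0.5548.
E_A − E_B = -0.8351 − 0.5548 = -1.3899 ≈ -1.39.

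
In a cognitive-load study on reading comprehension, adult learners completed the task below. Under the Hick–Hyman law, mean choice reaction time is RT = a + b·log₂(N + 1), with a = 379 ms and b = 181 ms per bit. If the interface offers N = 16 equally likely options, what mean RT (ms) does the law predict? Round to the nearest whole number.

1119

log₂(16 + 1) = log₂(17) = 4.0875.
RT = 379 + 181 × 4.0875 = 379 + 739.8375 = 1118.8375 ms.
≈ 1119 ms.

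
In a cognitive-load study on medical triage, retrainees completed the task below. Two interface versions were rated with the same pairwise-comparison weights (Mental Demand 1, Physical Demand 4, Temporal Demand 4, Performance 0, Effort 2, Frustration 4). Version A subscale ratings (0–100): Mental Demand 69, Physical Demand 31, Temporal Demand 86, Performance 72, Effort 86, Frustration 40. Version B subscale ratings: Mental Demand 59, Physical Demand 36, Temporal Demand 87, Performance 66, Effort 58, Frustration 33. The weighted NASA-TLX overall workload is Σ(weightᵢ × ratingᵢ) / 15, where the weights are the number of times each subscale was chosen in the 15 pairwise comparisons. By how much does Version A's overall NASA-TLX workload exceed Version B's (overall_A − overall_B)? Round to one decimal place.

Version A weighted sum = 1·69 + 4·31 + 4·86 + 0·72 + 2·86 + 4·40 = 69 + 124 + 344 + 0 + 172 + 160 = 869; overall_A = 869/15 = 57.9333.
Version B weighted sum = 1·59 + 4·36 + 4·87 + 0·66 + 2·58 + 4·33 = 59 + 144 + 348 + 0 + 116 + 132 = 799; overall_B = 799/15 = 53.2667.
Difference = 57.9333 − 53.2667 = 4.6666 ≈ 4.7.

4.7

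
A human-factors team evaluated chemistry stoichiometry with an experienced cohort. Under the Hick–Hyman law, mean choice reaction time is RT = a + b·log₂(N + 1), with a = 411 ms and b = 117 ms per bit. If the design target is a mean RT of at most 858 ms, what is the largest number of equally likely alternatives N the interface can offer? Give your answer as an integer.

Set 411 + 117·log₂(N + 1) ≤ 858.
log₂(N + 1) ≤ (858 − 411) / 117 = 3.8205.
N + 1 ≤ 2^3.8205 = 14.1281.
N ≤ 13.1281, so the largest integer N is 13.

13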